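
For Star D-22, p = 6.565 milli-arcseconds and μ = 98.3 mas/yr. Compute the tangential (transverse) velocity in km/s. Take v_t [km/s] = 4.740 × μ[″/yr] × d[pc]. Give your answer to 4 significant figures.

d = 1/p = 1/0.006565″ = 152.32 pc.
μ = 98.3 mas/yr = 0.0983 ″/yr.
v_t = 4.74 × μ × d = 4.74 × 0.0983 × 152.32 = 70.972 km/s.

70.97 km/s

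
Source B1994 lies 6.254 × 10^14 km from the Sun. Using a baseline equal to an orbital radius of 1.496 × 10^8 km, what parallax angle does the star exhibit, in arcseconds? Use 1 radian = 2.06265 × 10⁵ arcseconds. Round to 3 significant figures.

0.0493 arcsec

θ ≈ B/d = (1.496 × 10^8) / (6.254 × 10^14) = 2.3921 × 10^-7 rad.
In arcseconds: 2.3921 × 10^-7 × 206265 = 0.049341″.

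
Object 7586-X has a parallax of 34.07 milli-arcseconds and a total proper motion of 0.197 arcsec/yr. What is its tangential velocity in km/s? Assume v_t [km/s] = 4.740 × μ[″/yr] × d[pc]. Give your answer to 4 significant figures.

d = 1/p = 1/0.03407″ = 29.351 pc.
v_t = 4.74 × μ × d = 4.74 × 0.197 × 29.351 = 27.407 km/s.

27.41 km/s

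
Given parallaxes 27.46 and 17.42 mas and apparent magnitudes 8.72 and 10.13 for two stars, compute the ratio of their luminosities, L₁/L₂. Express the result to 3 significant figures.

d₁ = 1/p₁ = 1/0.02746″ = 36.417 pc; d₂ = 1/p₂ = 1/0.01742″ = 57.405 pc.
M₁ = m₁ − 5 log₁₀ d₁ + 5 = 8.72 − 7.8065 + 5 = 5.9135.
M₂ = 10.13 − 8.7947 + 5 = 6.3353.
L₁/L₂ = 10^(0.4(M₂ − M₁)) = 10^(0.4 × 0.4218) = 10^0.16872 = 1.4748.

L₁/L₂ = 1.47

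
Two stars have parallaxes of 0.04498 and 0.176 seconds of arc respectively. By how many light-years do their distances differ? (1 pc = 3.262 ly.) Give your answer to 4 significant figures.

53.99 ly

d_A = 1/0.04498″ = 22.232 pc; d_B = 1/0.1760″ = 5.6818 pc.
|d_B − d_A| = |5.6818 − 22.232| = 16.55 pc = 16.55 × 3.262 ly = 53.986 ly.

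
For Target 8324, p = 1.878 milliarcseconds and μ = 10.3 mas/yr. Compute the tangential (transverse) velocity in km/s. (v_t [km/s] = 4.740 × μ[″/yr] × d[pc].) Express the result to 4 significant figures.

d = 1/p = 1/0.001878″ = 532.48 pc.
μ = 10.3 mas/yr = 0.0103 ″/yr.
v_t = 4.74 × μ × d = 4.74 × 0.0103 × 532.48 = 25.997 km/s.

26.00 km/s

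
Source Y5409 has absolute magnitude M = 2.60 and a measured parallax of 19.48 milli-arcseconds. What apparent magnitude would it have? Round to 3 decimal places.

d = 1/p = 1/0.01948″ = 51.335 pc.
m − M = 5 log₁₀ d − 5 = 5 log₁₀(51.335) − 5 = 8.5521 − 5 = 3.5521.
m = M + (m − M) = 2.60 + 3.5521 = 6.152.

m = 6.152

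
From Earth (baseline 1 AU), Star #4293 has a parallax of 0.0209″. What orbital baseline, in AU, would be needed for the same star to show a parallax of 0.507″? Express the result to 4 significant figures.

Parallax scales linearly with baseline: p ∝ B, so B = p_target / p_Earth × 1 AU.
B = 0.507 / 0.0209 = 24.258 AU.

24.26 AU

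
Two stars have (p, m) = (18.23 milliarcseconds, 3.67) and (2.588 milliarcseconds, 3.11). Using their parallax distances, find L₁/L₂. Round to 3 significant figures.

d₁ = 1/p₁ = 1/0.01823″ = 54.855 pc; d₂ = 1/p₂ = 1/0.002588″ = 386.4 pc.
M₁ = m₁ − 5 log₁₀ d₁ + 5 = 3.67 − 8.6961 + 5 = -0.0261.
M₂ = 3.11 − 12.9352 + 5 = -4.8252.
L₁/L₂ = 10^(0.4(M₂ − M₁)) = 10^(0.4 × (-4.7991)) = 10^(-1.91964) = 0.012033.

L₁/L₂ = 0.0120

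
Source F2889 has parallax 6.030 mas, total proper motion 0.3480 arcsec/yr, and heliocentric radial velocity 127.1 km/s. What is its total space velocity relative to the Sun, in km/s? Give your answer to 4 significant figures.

d = 1/p = 1/0.006030″ = 165.84 pc.
v_t = 4.740 μ d = 4.740 × 0.3480 × 165.84 = 273.56 km/s.
v = √(v_r² + v_t²) = √(127.1² + 273.56²) = √90989.5 = 301.64 km/s.

301.6 km/s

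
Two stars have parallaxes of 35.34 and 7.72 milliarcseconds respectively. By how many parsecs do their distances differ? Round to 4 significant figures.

d_A = 1/0.03534″ = 28.297 pc; d_B = 1/0.007720″ = 129.53 pc.
|d_B − d_A| = |129.53 − 28.297| = 101.23 pc.

101.2 pc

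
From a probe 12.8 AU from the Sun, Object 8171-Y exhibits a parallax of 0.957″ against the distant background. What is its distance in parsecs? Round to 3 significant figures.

With baseline B (in AU) and parallax p (in arcsec), d = B/p parsecs.
d = 12.8 / 0.957 = 13.375 pc.

13.4 pc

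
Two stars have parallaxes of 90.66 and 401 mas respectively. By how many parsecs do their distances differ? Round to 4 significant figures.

d_A = 1/0.09066″ = 11.03 pc; d_B = 1/0.4010″ = 2.4938 pc.
|d_B − d_A| = |2.4938 − 11.03| = 8.5362 pc.

8.536 pc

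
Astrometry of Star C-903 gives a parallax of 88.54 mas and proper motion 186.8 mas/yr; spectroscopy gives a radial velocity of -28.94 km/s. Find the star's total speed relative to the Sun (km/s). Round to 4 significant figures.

30.62 km/s

d = 1/p = 1/0.08854″ = 11.294 pc.
μ = 186.8 mas/yr = 0.1868 ″/yr.
v_t = 4.740 μ d = 4.740 × 0.1868 × 11.294 = 10 km/s.
v = √(v_r² + v_t²) = √((-28.94)² + 10²) = √937.524 = 30.619 km/s.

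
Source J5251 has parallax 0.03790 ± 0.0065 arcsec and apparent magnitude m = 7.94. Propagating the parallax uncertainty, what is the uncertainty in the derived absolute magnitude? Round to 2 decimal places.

σ_M = 0.37 mag

M = m − 5 log₁₀ d + 5 = m + 5 log₁₀ p + 5, so ∂M/∂p = 5/(p ln 10).
σ_M = (5/ln 10) · (σ_p/p) = 2.1715 × 0.0065/0.03790 = 2.1715 × 0.1715 = 0.37241.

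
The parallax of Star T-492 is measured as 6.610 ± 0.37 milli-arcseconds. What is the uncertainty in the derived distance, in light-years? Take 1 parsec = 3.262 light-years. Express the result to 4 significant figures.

27.62 ly

d = 1/p, so σ_d = σ_p / p².
σ_d = 0.000370 / (0.006610)² = 0.000370 / 0.000043692 = 8.4684 pc = 8.4684 × 3.262 ly = 27.624 ly.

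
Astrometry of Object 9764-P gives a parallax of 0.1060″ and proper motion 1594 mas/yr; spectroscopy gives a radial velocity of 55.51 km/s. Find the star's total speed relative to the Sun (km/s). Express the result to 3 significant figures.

d = 1/p = 1/0.1060″ = 9.434 pc.
μ = 1594 mas/yr = 1.594 ″/yr.
v_t = 4.740 μ d = 4.740 × 1.594 × 9.434 = 71.279 km/s.
v = √(v_r² + v_t²) = √(55.51² + 71.279²) = √8162.06 = 90.344 km/s.

90.3 km/s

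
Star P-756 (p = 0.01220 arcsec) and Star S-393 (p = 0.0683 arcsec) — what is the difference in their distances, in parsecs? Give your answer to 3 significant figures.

67.3 pc

d_A = 1/0.01220″ = 81.967 pc; d_B = 1/0.06830″ = 14.641 pc.
|d_B − d_A| = |14.641 − 81.967| = 67.326 pc.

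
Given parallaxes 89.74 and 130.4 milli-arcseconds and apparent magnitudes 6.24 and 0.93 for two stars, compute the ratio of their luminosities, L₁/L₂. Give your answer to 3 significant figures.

d₁ = 1/p₁ = 1/0.08974″ = 11.143 pc; d₂ = 1/p₂ = 1/0.1304″ = 7.6687 pc.
M₁ = m₁ − 5 log₁₀ d₁ + 5 = 6.24 − 5.2350 + 5 = 6.0050.
M₂ = 0.93 − 4.4236 + 5 = 1.5064.
L₁/L₂ = 10^(0.4(M₂ − M₁)) = 10^(0.4 × (-4.4986)) = 10^(-1.79944) = 0.015869.

L₁/L₂ = 0.0159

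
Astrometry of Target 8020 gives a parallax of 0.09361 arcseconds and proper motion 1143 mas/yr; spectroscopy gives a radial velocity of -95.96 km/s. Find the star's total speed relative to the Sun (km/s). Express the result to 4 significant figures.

112.1 km/s

d = 1/p = 1/0.09361″ = 10.683 pc.
μ = 1143 mas/yr = 1.143 ″/yr.
v_t = 4.740 μ d = 4.740 × 1.143 × 10.683 = 57.879 km/s.
v = √(v_r² + v_t²) = √((-95.96)² + 57.879²) = √12558.3 = 112.06 km/s.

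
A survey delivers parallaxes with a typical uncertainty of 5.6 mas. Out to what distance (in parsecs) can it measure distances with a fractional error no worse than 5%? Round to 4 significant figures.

σ_d/d = σ_p/p, so the condition is σ_p/p ≤ 0.05, i.e. p ≥ σ_p/0.05.
p_min = 5.6/0.05 = 112 mas = 0.112 arcsec.
d_max = 1/p_min = 1/0.112 = 8.9286 pc.

8.929 pc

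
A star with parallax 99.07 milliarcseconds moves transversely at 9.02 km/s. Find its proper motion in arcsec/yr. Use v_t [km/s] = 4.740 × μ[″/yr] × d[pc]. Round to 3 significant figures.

d = 1/p = 1/0.09907″ = 10.094 pc.
μ = v_t / (4.74 d) = 9.02 / (4.74 × 10.094) = 9.02 / 47.846 = 0.18852 ″/yr.

0.189 arcsec/yr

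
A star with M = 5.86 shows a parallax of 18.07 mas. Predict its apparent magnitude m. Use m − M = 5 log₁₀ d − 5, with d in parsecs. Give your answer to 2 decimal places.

m = 9.58

d = 1/p = 1/0.01807″ = 55.34 pc.
m − M = 5 log₁₀ d − 5 = 5 log₁₀(55.34) − 5 = 8.7152 − 5 = 3.7152.
m = M + (m − M) = 5.86 + 3.7152 = 9.58.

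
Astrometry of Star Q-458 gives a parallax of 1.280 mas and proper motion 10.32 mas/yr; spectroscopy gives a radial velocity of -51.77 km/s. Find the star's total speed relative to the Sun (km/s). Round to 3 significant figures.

64.3 km/s

d = 1/p = 1/0.001280″ = 781.25 pc.
μ = 10.32 mas/yr = 0.01032 ″/yr.
v_t = 4.740 μ d = 4.740 × 0.01032 × 781.25 = 38.216 km/s.
v = √(v_r² + v_t²) = √((-51.77)² + 38.216²) = √4140.6 = 64.347 km/s.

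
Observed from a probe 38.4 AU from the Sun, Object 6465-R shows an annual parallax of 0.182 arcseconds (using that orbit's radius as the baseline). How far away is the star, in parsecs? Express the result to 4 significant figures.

211.0 pc

With baseline B (in AU) and parallax p (in arcsec), d = B/p parsecs.
d = 38.4 / 0.182 = 210.99 pc.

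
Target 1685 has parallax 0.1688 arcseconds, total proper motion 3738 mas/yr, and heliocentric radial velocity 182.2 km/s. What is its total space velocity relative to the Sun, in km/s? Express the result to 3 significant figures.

210 km/s

d = 1/p = 1/0.1688″ = 5.9242 pc.
μ = 3738 mas/yr = 3.738 ″/yr.
v_t = 4.740 μ d = 4.740 × 3.738 × 5.9242 = 104.97 km/s.
v = √(v_r² + v_t²) = √(182.2² + 104.97²) = √44215.5 = 210.27 km/s.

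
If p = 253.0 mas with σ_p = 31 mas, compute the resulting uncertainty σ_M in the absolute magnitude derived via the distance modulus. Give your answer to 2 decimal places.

σ_M = 0.27 mag

M = m − 5 log₁₀ d + 5 = m + 5 log₁₀ p + 5, so ∂M/∂p = 5/(p ln 10).
σ_M = (5/ln 10) · (σ_p/p) = 2.1715 × 31/253.0 = 2.1715 × 0.12253 = 0.26607.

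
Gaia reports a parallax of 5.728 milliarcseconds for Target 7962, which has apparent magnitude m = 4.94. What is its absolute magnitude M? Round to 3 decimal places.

M = -1.270

d = 1/p = 1/0.005728″ = 174.58 pc.
m − M = 5 log₁₀(174.58) − 5 = 11.2100 − 5 = 6.2100.
M = m − (m − M) = 4.94 − 6.2100 = -1.270.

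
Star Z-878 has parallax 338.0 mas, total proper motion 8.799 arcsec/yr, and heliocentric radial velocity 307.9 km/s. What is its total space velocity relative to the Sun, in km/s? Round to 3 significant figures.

d = 1/p = 1/0.3380″ = 2.9586 pc.
v_t = 4.740 μ d = 4.740 × 8.799 × 2.9586 = 123.4 km/s.
v = √(v_r² + v_t²) = √(307.9² + 123.4²) = √110030 = 331.71 km/s.

332 km/s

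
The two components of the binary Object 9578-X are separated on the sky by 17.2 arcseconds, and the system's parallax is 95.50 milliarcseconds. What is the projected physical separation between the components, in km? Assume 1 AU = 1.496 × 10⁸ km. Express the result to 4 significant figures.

2.694 × 10^10 km

d = 1/p = 1/0.09550″ = 10.471 pc.
At distance d (pc), an angle of θ arcsec spans θ·d AU: s = 17.2 × 10.471 = 180.1 AU.
= 180.1 × 1.496 × 10⁸ km = 2.6943 × 10^10 km.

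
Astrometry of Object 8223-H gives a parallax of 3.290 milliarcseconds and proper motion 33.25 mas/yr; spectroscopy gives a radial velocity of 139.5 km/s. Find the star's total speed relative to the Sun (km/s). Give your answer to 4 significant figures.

d = 1/p = 1/0.003290″ = 303.95 pc.
μ = 33.25 mas/yr = 0.03325 ″/yr.
v_t = 4.740 μ d = 4.740 × 0.03325 × 303.95 = 47.904 km/s.
v = √(v_r² + v_t²) = √(139.5² + 47.904²) = √21755 = 147.5 km/s.

147.5 km/s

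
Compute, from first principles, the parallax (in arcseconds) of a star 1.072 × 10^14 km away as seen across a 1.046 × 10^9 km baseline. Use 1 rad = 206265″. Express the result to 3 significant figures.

2.01 arcsec

θ ≈ B/d = (1.046 × 10^9) / (1.072 × 10^14) = 9.7575 × 10^-6 rad.
In arcseconds: 9.7575 × 10^-6 × 206265 = 2.0126″.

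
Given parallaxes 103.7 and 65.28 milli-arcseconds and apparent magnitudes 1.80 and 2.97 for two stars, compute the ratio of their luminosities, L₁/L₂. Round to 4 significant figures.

L₁/L₂ = 1.164

d₁ = 1/p₁ = 1/0.1037″ = 9.6432 pc; d₂ = 1/p₂ = 1/0.06528″ = 15.319 pc.
M₁ = m₁ − 5 log₁₀ d₁ + 5 = 1.80 − 4.9211 + 5 = 1.8789.
M₂ = 2.97 − 5.9262 + 5 = 2.0438.
L₁/L₂ = 10^(0.4(M₂ − M₁)) = 10^(0.4 × 0.1649) = 10^0.06596 = 1.164.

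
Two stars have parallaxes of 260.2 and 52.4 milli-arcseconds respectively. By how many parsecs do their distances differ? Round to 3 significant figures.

d_A = 1/0.2602″ = 3.8432 pc; d_B = 1/0.05240″ = 19.084 pc.
|d_B − d_A| = |19.084 − 3.8432| = 15.241 pc.

15.2 pc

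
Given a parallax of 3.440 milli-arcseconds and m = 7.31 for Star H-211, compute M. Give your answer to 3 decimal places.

M = -0.007

d = 1/p = 1/0.003440″ = 290.7 pc.
m − M = 5 log₁₀(290.7) − 5 = 12.3172 − 5 = 7.3172.
M = m − (m − M) = 7.31 − 7.3172 = -0.007.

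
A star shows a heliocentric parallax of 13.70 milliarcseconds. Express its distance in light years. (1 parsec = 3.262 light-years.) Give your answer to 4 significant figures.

238.1 light years

p = 13.70 milliarcseconds = 0.01370 arcsec.
d = 1/p = 1/0.01370 = 72.993 pc.
In light-years: 72.993 × 3.262 = 238.1 ly.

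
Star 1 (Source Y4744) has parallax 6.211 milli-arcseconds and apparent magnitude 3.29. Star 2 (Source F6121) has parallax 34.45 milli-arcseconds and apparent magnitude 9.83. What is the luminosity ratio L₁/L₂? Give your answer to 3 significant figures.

L₁/L₂ = 12700

d₁ = 1/p₁ = 1/0.006211″ = 161 pc; d₂ = 1/p₂ = 1/0.03445″ = 29.028 pc.
M₁ = m₁ − 5 log₁₀ d₁ + 5 = 3.29 − 11.0341 + 5 = -2.7441.
M₂ = 9.83 − 7.3141 + 5 = 7.5159.
L₁/L₂ = 10^(0.4(M₂ − M₁)) = 10^(0.4 × 10.2600) = 10^4.10400 = 12706.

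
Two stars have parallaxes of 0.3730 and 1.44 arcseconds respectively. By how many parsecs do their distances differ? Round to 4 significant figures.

1.987 pc

d_A = 1/0.3730″ = 2.681 pc; d_B = 1/1.440″ = 0.69444 pc.
|d_B − d_A| = |0.69444 − 2.681| = 1.9866 pc.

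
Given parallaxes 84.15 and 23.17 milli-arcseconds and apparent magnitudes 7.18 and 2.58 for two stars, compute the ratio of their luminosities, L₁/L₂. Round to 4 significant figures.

d₁ = 1/p₁ = 1/0.08415″ = 11.884 pc; d₂ = 1/p₂ = 1/0.02317″ = 43.159 pc.
M₁ = m₁ − 5 log₁₀ d₁ + 5 = 7.18 − 5.3748 + 5 = 6.8052.
M₂ = 2.58 − 8.1754 + 5 = -0.5954.
L₁/L₂ = 10^(0.4(M₂ − M₁)) = 10^(0.4 × (-7.4006)) = 10^(-2.96024) = 0.0010959.

L₁/L₂ = 0.001096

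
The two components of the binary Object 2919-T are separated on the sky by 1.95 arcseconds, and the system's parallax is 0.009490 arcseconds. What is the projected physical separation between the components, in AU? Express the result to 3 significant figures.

205 AU

d = 1/p = 1/0.009490″ = 105.37 pc.
At distance d (pc), an angle of θ arcsec spans θ·d AU: s = 1.95 × 105.37 = 205.47 AU.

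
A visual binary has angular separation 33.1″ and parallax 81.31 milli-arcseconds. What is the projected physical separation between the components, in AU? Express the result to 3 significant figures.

407 AU

d = 1/p = 1/0.08131″ = 12.299 pc.
At distance d (pc), an angle of θ arcsec spans θ·d AU: s = 33.1 × 12.299 = 407.1 AU.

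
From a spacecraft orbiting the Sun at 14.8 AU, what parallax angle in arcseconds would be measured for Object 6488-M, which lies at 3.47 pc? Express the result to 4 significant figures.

p (arcsec) = B (AU) / d (pc).
p = 14.8 / 3.47 = 4.2651 arcsec.

4.265 arcsec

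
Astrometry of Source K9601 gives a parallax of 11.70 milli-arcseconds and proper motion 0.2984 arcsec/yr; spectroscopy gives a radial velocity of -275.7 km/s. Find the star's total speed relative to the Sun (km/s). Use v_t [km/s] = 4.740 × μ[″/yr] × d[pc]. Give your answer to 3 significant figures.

d = 1/p = 1/0.01170″ = 85.47 pc.
v_t = 4.740 μ d = 4.740 × 0.2984 × 85.47 = 120.89 km/s.
v = √(v_r² + v_t²) = √((-275.7)² + 120.89²) = √90624.9 = 301.04 km/s.

301 km/s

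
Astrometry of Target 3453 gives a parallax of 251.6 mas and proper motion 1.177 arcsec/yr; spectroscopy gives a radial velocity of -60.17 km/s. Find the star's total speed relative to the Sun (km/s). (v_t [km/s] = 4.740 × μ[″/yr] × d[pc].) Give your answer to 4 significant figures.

d = 1/p = 1/0.2516″ = 3.9746 pc.
v_t = 4.740 μ d = 4.740 × 1.177 × 3.9746 = 22.174 km/s.
v = √(v_r² + v_t²) = √((-60.17)² + 22.174²) = √4112.12 = 64.126 km/s.

64.13 km/s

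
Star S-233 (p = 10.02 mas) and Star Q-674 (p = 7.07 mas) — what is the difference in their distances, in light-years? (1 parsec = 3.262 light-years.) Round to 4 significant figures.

d_A = 1/0.01002″ = 99.8 pc; d_B = 1/0.007070″ = 141.44 pc.
|d_B − d_A| = |141.44 − 99.8| = 41.64 pc = 41.64 × 3.262 ly = 135.83 ly.

135.8 ly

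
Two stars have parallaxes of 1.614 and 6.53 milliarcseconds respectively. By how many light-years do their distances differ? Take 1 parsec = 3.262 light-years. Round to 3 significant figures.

d_A = 1/0.001614″ = 619.58 pc; d_B = 1/0.006530″ = 153.14 pc.
|d_B − d_A| = |153.14 − 619.58| = 466.44 pc = 466.44 × 3.262 ly = 1521.5 ly.

1520 ly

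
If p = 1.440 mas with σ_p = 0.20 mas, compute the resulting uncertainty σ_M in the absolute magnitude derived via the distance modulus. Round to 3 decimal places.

σ_M = 0.302 mag

M = m − 5 log₁₀ d + 5 = m + 5 log₁₀ p + 5, so ∂M/∂p = 5/(p ln 10).
σ_M = (5/ln 10) · (σ_p/p) = 2.1715 × 0.20/1.440 = 2.1715 × 0.13889 = 0.3016.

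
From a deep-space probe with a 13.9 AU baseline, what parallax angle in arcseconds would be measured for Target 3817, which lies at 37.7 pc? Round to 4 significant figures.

p (arcsec) = B (AU) / d (pc).
p = 13.9 / 37.7 = 0.3687 arcsec.

0.3687 arcsec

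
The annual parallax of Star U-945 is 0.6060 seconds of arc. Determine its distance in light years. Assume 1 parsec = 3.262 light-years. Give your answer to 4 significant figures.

5.383 light years

d = 1/p = 1/0.6060 = 1.6502 pc.
In light-years: 1.6502 × 3.262 = 5.383 ly.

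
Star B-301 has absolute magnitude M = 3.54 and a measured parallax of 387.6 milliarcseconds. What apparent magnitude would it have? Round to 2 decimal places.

m = 0.60

d = 1/p = 1/0.3876″ = 2.58 pc.
m − M = 5 log₁₀ d − 5 = 5 log₁₀(2.58) − 5 = 2.0581 − 5 = -2.9419.
m = M + (m − M) = 3.54 + (-2.9419) = 0.60.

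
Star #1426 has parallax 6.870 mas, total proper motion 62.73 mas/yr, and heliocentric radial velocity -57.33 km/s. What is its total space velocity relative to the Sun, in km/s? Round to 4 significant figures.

d = 1/p = 1/0.006870″ = 145.56 pc.
μ = 62.73 mas/yr = 0.06273 ″/yr.
v_t = 4.740 μ d = 4.740 × 0.06273 × 145.56 = 43.281 km/s.
v = √(v_r² + v_t²) = √((-57.33)² + 43.281²) = √5159.97 = 71.833 km/s.

71.83 km/s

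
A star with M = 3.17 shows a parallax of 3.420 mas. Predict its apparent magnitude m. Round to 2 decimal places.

m = 10.50

d = 1/p = 1/0.003420″ = 292.4 pc.
m − M = 5 log₁₀ d − 5 = 5 log₁₀(292.4) − 5 = 12.3299 − 5 = 7.3299.
m = M + (m − M) = 3.17 + 7.3299 = 10.50.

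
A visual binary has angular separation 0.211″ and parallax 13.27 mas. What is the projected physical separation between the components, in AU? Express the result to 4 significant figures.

15.90 AU

d = 1/p = 1/0.01327″ = 75.358 pc.
At distance d (pc), an angle of θ arcsec spans θ·d AU: s = 0.211 × 75.358 = 15.901 AU.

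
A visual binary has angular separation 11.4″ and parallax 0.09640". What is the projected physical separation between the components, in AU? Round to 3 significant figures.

d = 1/p = 1/0.09640″ = 10.373 pc.
At distance d (pc), an angle of θ arcsec spans θ·d AU: s = 11.4 × 10.373 = 118.25 AU.

118 AU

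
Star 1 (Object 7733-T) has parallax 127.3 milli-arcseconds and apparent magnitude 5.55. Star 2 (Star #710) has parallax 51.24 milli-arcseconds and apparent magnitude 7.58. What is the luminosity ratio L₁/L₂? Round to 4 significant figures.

L₁/L₂ = 1.051

d₁ = 1/p₁ = 1/0.1273″ = 7.8555 pc; d₂ = 1/p₂ = 1/0.05124″ = 19.516 pc.
M₁ = m₁ − 5 log₁₀ d₁ + 5 = 5.55 − 4.4759 + 5 = 6.0741.
M₂ = 7.58 − 6.4520 + 5 = 6.1280.
L₁/L₂ = 10^(0.4(M₂ − M₁)) = 10^(0.4 × 0.0539) = 10^0.02156 = 1.0509.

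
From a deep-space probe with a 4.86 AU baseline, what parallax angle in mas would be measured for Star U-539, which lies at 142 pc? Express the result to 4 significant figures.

p (arcsec) = B (AU) / d (pc).
p = 4.86 / 142 = 0.034225 arcsec = 34.225 mas.

34.23 mas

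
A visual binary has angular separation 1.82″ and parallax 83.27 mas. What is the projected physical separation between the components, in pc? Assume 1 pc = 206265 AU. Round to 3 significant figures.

0.000106 pc

d = 1/p = 1/0.08327″ = 12.009 pc.
At distance d (pc), an angle of θ arcsec spans θ·d AU: s = 1.82 × 12.009 = 21.856 AU.
= 21.856 / 206265 = 0.00010596 pc.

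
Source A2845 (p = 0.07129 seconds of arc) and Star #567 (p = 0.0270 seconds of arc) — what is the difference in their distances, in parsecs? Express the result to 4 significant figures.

d_A = 1/0.07129″ = 14.027 pc; d_B = 1/0.02700″ = 37.037 pc.
|d_B − d_A| = |37.037 − 14.027| = 23.01 pc.

23.01 pc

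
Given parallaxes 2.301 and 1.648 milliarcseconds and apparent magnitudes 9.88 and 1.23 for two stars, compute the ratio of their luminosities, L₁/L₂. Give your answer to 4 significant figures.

L₁/L₂ = 0.0001779

d₁ = 1/p₁ = 1/0.002301″ = 434.59 pc; d₂ = 1/p₂ = 1/0.001648″ = 606.8 pc.
M₁ = m₁ − 5 log₁₀ d₁ + 5 = 9.88 − 13.1904 + 5 = 1.6896.
M₂ = 1.23 − 13.9152 + 5 = -7.6852.
L₁/L₂ = 10^(0.4(M₂ − M₁)) = 10^(0.4 × (-9.3748)) = 10^(-3.74992) = 0.00017786.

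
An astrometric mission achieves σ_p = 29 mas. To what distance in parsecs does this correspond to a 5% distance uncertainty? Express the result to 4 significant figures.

1.724 pc

σ_d/d = σ_p/p, so the condition is σ_p/p ≤ 0.05, i.e. p ≥ σ_p/0.05.
p_min = 29/0.05 = 580 mas = 0.58 arcsec.
d_max = 1/p_min = 1/0.58 = 1.7241 pc.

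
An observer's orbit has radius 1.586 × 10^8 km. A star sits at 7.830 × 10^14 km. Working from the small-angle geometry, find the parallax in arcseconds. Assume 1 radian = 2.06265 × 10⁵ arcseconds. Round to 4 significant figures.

θ ≈ B/d = (1.586 × 10^8) / (7.830 × 10^14) = 2.0255 × 10^-7 rad.
In arcseconds: 2.0255 × 10^-7 × 206265 = 0.041779″.

0.04178 arcsec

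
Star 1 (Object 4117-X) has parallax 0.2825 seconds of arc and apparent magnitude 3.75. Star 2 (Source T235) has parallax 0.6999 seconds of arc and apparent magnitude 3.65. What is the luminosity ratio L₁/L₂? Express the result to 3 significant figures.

L₁/L₂ = 5.60

d₁ = 1/p₁ = 1/0.2825″ = 3.5398 pc; d₂ = 1/p₂ = 1/0.6999″ = 1.4288 pc.
M₁ = m₁ − 5 log₁₀ d₁ + 5 = 3.75 − 2.7449 + 5 = 6.0051.
M₂ = 3.65 − 0.7749 + 5 = 7.8751.
L₁/L₂ = 10^(0.4(M₂ − M₁)) = 10^(0.4 × 1.8700) = 10^0.74800 = 5.5976.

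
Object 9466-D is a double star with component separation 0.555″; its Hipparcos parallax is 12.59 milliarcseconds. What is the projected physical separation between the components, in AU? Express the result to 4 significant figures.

d = 1/p = 1/0.01259″ = 79.428 pc.
At distance d (pc), an angle of θ arcsec spans θ·d AU: s = 0.555 × 79.428 = 44.083 AU.

44.08 AU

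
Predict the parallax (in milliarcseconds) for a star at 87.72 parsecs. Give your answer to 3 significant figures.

p = 1/d = 1/87.72 = 0.0114 arcsec.
= 0.0114 × 1000 = 11.4 mas.

11.4 mas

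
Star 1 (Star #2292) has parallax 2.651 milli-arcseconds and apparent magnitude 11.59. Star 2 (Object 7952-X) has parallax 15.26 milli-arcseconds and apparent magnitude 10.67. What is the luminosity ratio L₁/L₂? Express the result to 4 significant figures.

d₁ = 1/p₁ = 1/0.002651″ = 377.22 pc; d₂ = 1/p₂ = 1/0.01526″ = 65.531 pc.
M₁ = m₁ − 5 log₁₀ d₁ + 5 = 11.59 − 12.8830 + 5 = 3.7070.
M₂ = 10.67 − 9.0822 + 5 = 6.5878.
L₁/L₂ = 10^(0.4(M₂ − M₁)) = 10^(0.4 × 2.8808) = 10^1.15232 = 14.201.

L₁/L₂ = 14.20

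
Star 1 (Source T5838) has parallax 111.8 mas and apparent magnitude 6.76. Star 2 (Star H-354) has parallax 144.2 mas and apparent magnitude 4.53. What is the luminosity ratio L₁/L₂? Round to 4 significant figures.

d₁ = 1/p₁ = 1/0.1118″ = 8.9445 pc; d₂ = 1/p₂ = 1/0.1442″ = 6.9348 pc.
M₁ = m₁ − 5 log₁₀ d₁ + 5 = 6.76 − 4.7578 + 5 = 7.0022.
M₂ = 4.53 − 4.2052 + 5 = 5.3248.
L₁/L₂ = 10^(0.4(M₂ − M₁)) = 10^(0.4 × (-1.6774)) = 10^(-0.67096) = 0.21332.

L₁/L₂ = 0.2133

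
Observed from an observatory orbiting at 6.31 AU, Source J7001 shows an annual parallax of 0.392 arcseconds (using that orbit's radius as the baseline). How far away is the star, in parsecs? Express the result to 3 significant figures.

With baseline B (in AU) and parallax p (in arcsec), d = B/p parsecs.
d = 6.31 / 0.392 = 16.097 pc.

16.1 pc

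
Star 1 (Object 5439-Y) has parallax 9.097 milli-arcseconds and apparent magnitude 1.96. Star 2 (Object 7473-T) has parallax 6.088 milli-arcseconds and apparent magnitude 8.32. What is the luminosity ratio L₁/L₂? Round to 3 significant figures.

L₁/L₂ = 157

d₁ = 1/p₁ = 1/0.009097″ = 109.93 pc; d₂ = 1/p₂ = 1/0.006088″ = 164.26 pc.
M₁ = m₁ − 5 log₁₀ d₁ + 5 = 1.96 − 10.2056 + 5 = -3.2456.
M₂ = 8.32 − 11.0777 + 5 = 2.2423.
L₁/L₂ = 10^(0.4(M₂ − M₁)) = 10^(0.4 × 5.4879) = 10^2.19516 = 156.73.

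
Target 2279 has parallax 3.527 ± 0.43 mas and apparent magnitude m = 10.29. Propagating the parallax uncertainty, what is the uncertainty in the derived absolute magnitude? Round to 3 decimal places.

M = m − 5 log₁₀ d + 5 = m + 5 log₁₀ p + 5, so ∂M/∂p = 5/(p ln 10).
σ_M = (5/ln 10) · (σ_p/p) = 2.1715 × 0.43/3.527 = 2.1715 × 0.12192 = 0.26475.

σ_M = 0.265 mag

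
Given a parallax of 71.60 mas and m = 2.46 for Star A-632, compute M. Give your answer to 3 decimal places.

M = 1.735

d = 1/p = 1/0.07160″ = 13.966 pc.
m − M = 5 log₁₀(13.966) − 5 = 5.7254 − 5 = 0.7254.
M = m − (m − M) = 2.46 − 0.7254 = 1.735.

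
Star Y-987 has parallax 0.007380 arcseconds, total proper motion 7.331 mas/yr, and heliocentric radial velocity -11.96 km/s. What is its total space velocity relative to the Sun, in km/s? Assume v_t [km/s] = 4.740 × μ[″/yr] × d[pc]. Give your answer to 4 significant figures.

d = 1/p = 1/0.007380″ = 135.5 pc.
μ = 7.331 mas/yr = 0.007331 ″/yr.
v_t = 4.740 μ d = 4.740 × 0.007331 × 135.5 = 4.7085 km/s.
v = √(v_r² + v_t²) = √((-11.96)² + 4.7085²) = √165.212 = 12.853 km/s.

12.85 km/s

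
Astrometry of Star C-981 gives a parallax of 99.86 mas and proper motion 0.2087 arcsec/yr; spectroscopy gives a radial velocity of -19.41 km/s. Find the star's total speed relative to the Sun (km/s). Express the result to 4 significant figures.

d = 1/p = 1/0.09986″ = 10.014 pc.
v_t = 4.740 μ d = 4.740 × 0.2087 × 10.014 = 9.9062 km/s.
v = √(v_r² + v_t²) = √((-19.41)² + 9.9062²) = √474.881 = 21.792 km/s.

21.79 km/s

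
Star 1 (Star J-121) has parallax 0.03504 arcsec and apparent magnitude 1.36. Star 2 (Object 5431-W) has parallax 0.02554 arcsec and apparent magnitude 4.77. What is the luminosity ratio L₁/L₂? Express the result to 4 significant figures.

d₁ = 1/p₁ = 1/0.03504″ = 28.539 pc; d₂ = 1/p₂ = 1/0.02554″ = 39.154 pc.
M₁ = m₁ − 5 log₁₀ d₁ + 5 = 1.36 − 7.2772 + 5 = -0.9172.
M₂ = 4.77 − 7.9639 + 5 = 1.8061.
L₁/L₂ = 10^(0.4(M₂ − M₁)) = 10^(0.4 × 2.7233) = 10^1.08932 = 12.283.

L₁/L₂ = 12.28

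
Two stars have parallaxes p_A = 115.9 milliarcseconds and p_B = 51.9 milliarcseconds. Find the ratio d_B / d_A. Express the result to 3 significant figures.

2.23

Since d = 1/p, d_B/d_A = p_A/p_B.
= 115.9 / 51.9 = 2.2331.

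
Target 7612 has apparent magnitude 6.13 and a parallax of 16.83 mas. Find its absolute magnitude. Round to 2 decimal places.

d = 1/p = 1/0.01683″ = 59.418 pc.
m − M = 5 log₁₀(59.418) − 5 = 8.8696 − 5 = 3.8696.
M = m − (m − M) = 6.13 − 3.8696 = 2.26.

M = 2.26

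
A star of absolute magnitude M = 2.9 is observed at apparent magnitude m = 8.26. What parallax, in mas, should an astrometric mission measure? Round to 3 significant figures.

8.47 mas

m − M = 8.26 − 2.9 = 5.36.
d = 10^((m−M)/5 + 1) = 10^2.072 = 118.03 pc.
p = 1/d = 1/118.03 = 0.0084724 arcsec = 8.4724 mas.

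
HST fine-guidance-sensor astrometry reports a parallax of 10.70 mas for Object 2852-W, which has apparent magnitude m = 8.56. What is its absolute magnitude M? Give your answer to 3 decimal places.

M = 3.707

d = 1/p = 1/0.01070″ = 93.458 pc.
m − M = 5 log₁₀(93.458) − 5 = 9.8531 − 5 = 4.8531.
M = m − (m − M) = 8.56 − 4.8531 = 3.707.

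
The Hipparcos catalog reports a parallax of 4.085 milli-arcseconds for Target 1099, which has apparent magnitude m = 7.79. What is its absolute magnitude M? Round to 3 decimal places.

d = 1/p = 1/0.004085″ = 244.8 pc.
m − M = 5 log₁₀(244.8) − 5 = 11.9441 − 5 = 6.9441.
M = m − (m − M) = 7.79 − 6.9441 = 0.846.

M = 0.846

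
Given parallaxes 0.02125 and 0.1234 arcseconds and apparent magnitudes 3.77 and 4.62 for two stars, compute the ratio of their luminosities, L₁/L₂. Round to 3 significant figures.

d₁ = 1/p₁ = 1/0.02125″ = 47.059 pc; d₂ = 1/p₂ = 1/0.1234″ = 8.1037 pc.
M₁ = m₁ − 5 log₁₀ d₁ + 5 = 3.77 − 8.3632 + 5 = 0.4068.
M₂ = 4.62 − 4.5434 + 5 = 5.0766.
L₁/L₂ = 10^(0.4(M₂ − M₁)) = 10^(0.4 × 4.6698) = 10^1.86792 = 73.777.

L₁/L₂ = 73.8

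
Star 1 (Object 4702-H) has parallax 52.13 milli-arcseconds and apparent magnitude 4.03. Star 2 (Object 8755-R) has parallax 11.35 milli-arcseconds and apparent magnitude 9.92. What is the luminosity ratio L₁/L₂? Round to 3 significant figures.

d₁ = 1/p₁ = 1/0.05213″ = 19.183 pc; d₂ = 1/p₂ = 1/0.01135″ = 88.106 pc.
M₁ = m₁ − 5 log₁₀ d₁ + 5 = 4.03 − 6.4146 + 5 = 2.6154.
M₂ = 9.92 − 9.7250 + 5 = 5.1950.
L₁/L₂ = 10^(0.4(M₂ − M₁)) = 10^(0.4 × 2.5796) = 10^1.03184 = 10.761.

L₁/L₂ = 10.8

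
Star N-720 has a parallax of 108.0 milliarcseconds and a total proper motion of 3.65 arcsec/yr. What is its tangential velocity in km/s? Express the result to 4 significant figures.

160.2 km/s

d = 1/p = 1/0.1080″ = 9.2593 pc.
v_t = 4.74 × μ × d = 4.74 × 3.65 × 9.2593 = 160.2 km/s.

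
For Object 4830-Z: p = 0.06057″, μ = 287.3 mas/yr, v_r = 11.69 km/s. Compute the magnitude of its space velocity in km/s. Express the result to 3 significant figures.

d = 1/p = 1/0.06057″ = 16.51 pc.
μ = 287.3 mas/yr = 0.2873 ″/yr.
v_t = 4.740 μ d = 4.740 × 0.2873 × 16.51 = 22.483 km/s.
v = √(v_r² + v_t²) = √(11.69² + 22.483²) = √642.141 = 25.341 km/s.

25.3 km/s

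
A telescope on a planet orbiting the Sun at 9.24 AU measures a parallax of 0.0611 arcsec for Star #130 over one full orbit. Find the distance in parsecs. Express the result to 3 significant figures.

151 pc

With baseline B (in AU) and parallax p (in arcsec), d = B/p parsecs.
d = 9.24 / 0.0611 = 151.23 pc.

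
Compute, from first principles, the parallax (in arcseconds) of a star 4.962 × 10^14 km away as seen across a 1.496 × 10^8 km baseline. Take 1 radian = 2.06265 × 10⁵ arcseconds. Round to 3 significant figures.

0.0622 arcsec

θ ≈ B/d = (1.496 × 10^8) / (4.962 × 10^14) = 3.0149 × 10^-7 rad.
In arcseconds: 3.0149 × 10^-7 × 206265 = 0.062187″.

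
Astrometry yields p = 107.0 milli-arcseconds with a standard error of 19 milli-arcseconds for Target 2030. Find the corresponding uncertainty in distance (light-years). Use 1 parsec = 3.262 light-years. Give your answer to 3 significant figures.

d = 1/p, so σ_d = σ_p / p².
σ_d = 0.0190 / (0.1070)² = 0.0190 / 0.011449 = 1.6595 pc = 1.6595 × 3.262 ly = 5.4133 ly.

5.41 ly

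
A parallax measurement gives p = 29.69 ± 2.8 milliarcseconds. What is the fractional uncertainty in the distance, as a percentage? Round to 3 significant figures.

For d = 1/p, |σ_d/d| = |σ_p/p|.
σ_p/p = 2.8 / 29.69 = 0.094308 = 9.4308%.

9.43%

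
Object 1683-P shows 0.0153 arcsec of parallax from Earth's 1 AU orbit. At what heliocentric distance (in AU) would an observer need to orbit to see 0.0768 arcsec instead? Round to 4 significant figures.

5.020 AU

Parallax scales linearly with baseline: p ∝ B, so B = p_target / p_Earth × 1 AU.
B = 0.0768 / 0.0153 = 5.0196 AU.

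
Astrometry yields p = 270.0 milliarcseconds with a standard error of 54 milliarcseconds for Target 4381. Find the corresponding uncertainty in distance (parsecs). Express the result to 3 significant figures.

d = 1/p, so σ_d = σ_p / p².
σ_d = 0.0540 / (0.2700)² = 0.0540 / 0.0729 = 0.74074 pc.

0.741 pc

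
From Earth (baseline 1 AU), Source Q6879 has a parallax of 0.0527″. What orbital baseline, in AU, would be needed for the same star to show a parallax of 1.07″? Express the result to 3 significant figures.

20.3 AU

Parallax scales linearly with baseline: p ∝ B, so B = p_target / p_Earth × 1 AU.
B = 1.07 / 0.0527 = 20.304 AU.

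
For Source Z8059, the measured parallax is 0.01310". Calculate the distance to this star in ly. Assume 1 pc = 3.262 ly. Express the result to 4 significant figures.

d = 1/p = 1/0.01310 = 76.336 pc.
In light-years: 76.336 × 3.262 = 249.01 ly.

249.0 ly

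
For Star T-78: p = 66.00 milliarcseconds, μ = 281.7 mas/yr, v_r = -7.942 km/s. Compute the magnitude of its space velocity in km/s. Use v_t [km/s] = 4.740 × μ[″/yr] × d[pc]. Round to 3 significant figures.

21.7 km/s

d = 1/p = 1/0.06600″ = 15.152 pc.
μ = 281.7 mas/yr = 0.2817 ″/yr.
v_t = 4.740 μ d = 4.740 × 0.2817 × 15.152 = 20.232 km/s.
v = √(v_r² + v_t²) = √((-7.942)² + 20.232²) = √472.409 = 21.735 km/s.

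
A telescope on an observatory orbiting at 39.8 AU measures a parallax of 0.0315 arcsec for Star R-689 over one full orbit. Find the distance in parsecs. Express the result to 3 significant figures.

1260 pc

With baseline B (in AU) and parallax p (in arcsec), d = B/p parsecs.
d = 39.8 / 0.0315 = 1263.5 pc.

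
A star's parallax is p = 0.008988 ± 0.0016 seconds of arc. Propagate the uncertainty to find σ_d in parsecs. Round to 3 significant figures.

19.8 pc

d = 1/p, so σ_d = σ_p / p².
σ_d = 0.00160 / (0.008988)² = 0.00160 / 0.000080784 = 19.806 pc.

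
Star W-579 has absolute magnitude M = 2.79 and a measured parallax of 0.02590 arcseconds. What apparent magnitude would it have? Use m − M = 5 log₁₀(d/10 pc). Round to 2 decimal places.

d = 1/p = 1/0.02590″ = 38.61 pc.
m − M = 5 log₁₀ d − 5 = 5 log₁₀(38.61) − 5 = 7.9335 − 5 = 2.9335.
m = M + (m − M) = 2.79 + 2.9335 = 5.72.

m = 5.72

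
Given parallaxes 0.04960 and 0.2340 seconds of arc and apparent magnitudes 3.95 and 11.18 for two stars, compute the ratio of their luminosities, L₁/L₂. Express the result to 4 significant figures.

L₁/L₂ = 17360

d₁ = 1/p₁ = 1/0.04960″ = 20.161 pc; d₂ = 1/p₂ = 1/0.2340″ = 4.2735 pc.
M₁ = m₁ − 5 log₁₀ d₁ + 5 = 3.95 − 6.5226 + 5 = 2.4274.
M₂ = 11.18 − 3.1539 + 5 = 13.0261.
L₁/L₂ = 10^(0.4(M₂ − M₁)) = 10^(0.4 × 10.5987) = 10^4.23948 = 17357.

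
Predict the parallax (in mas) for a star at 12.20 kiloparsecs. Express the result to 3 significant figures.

0.0820 mas

d = 12.20 kpc = 12200 pc.
p = 1/d = 1/12200 = 0.000081967 arcsec.
= 0.000081967 × 1000 = 0.081967 mas.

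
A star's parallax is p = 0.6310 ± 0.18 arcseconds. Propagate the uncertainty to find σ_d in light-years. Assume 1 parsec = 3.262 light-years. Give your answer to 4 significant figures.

d = 1/p, so σ_d = σ_p / p².
σ_d = 0.180 / (0.6310)² = 0.180 / 0.39816 = 0.45208 pc = 0.45208 × 3.262 ly = 1.4747 ly.

1.475 ly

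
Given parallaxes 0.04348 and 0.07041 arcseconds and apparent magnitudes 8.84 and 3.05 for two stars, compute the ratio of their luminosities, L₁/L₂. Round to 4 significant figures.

L₁/L₂ = 0.01267

d₁ = 1/p₁ = 1/0.04348″ = 22.999 pc; d₂ = 1/p₂ = 1/0.07041″ = 14.203 pc.
M₁ = m₁ − 5 log₁₀ d₁ + 5 = 8.84 − 6.8085 + 5 = 7.0315.
M₂ = 3.05 − 5.7619 + 5 = 2.2881.
L₁/L₂ = 10^(0.4(M₂ − M₁)) = 10^(0.4 × (-4.7434)) = 10^(-1.89736) = 0.012666.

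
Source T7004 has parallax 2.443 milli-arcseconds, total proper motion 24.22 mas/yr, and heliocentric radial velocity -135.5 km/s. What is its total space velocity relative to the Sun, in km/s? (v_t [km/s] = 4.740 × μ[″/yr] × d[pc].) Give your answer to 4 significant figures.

d = 1/p = 1/0.002443″ = 409.33 pc.
μ = 24.22 mas/yr = 0.02422 ″/yr.
v_t = 4.740 μ d = 4.740 × 0.02422 × 409.33 = 46.992 km/s.
v = √(v_r² + v_t²) = √((-135.5)² + 46.992²) = √20568.5 = 143.42 km/s.

143.4 km/s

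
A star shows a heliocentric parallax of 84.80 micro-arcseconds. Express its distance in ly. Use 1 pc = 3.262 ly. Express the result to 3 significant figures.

p = 84.80 micro-arcseconds = 0.00008480 arcsec.
d = 1/p = 1/0.00008480 = 11792 pc.
In light-years: 11792 × 3.262 = 38466 ly.

38500 ly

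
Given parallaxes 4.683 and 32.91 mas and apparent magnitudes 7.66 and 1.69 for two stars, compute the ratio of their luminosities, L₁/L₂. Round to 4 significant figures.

d₁ = 1/p₁ = 1/0.004683″ = 213.54 pc; d₂ = 1/p₂ = 1/0.03291″ = 30.386 pc.
M₁ = m₁ − 5 log₁₀ d₁ + 5 = 7.66 − 11.6474 + 5 = 1.0126.
M₂ = 1.69 − 7.4134 + 5 = -0.7234.
L₁/L₂ = 10^(0.4(M₂ − M₁)) = 10^(0.4 × (-1.7360)) = 10^(-0.69440) = 0.20212.

L₁/L₂ = 0.2021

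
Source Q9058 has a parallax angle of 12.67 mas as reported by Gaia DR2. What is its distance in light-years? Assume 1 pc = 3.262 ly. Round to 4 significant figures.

257.5 light years

p = 12.67 mas = 0.01267 arcsec.
d = 1/p = 1/0.01267 = 78.927 pc.
In light-years: 78.927 × 3.262 = 257.46 ly.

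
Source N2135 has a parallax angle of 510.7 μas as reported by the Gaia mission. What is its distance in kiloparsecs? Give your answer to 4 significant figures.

p = 510.7 μas = 0.0005107 arcsec.
d = 1/p = 1/0.0005107 = 1958.1 pc.
= 1.9581 kpc.

1.958 kpc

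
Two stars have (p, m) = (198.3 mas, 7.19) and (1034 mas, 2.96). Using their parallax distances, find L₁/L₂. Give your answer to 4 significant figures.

d₁ = 1/p₁ = 1/0.1983″ = 5.0429 pc; d₂ = 1/p₂ = 1/1.034″ = 0.96712 pc.
M₁ = m₁ − 5 log₁₀ d₁ + 5 = 7.19 − 3.5134 + 5 = 8.6766.
M₂ = 2.96 − (-0.0726) + 5 = 8.0326.
L₁/L₂ = 10^(0.4(M₂ − M₁)) = 10^(0.4 × (-0.6440)) = 10^(-0.25760) = 0.55259.

L₁/L₂ = 0.5526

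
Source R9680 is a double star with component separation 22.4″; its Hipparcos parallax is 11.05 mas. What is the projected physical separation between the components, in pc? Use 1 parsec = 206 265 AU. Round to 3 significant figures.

0.00983 pc

d = 1/p = 1/0.01105″ = 90.498 pc.
At distance d (pc), an angle of θ arcsec spans θ·d AU: s = 22.4 × 90.498 = 2027.2 AU.
= 2027.2 / 206265 = 0.0098281 pc.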